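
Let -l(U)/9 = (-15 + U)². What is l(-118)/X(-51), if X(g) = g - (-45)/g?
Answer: 6137/2 ≈ 3068.5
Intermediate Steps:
X(g) = g + 45/g
l(U) = -9*(-15 + U)²
l(-118)/X(-51) = (-9*(-15 - 118)²)/(-51 + 45/(-51)) = (-9*(-133)²)/(-51 + 45*(-1/51)) = (-9*17689)/(-51 - 15/17) = -159201/(-882/17) = -159201*(-17/882) = 6137/2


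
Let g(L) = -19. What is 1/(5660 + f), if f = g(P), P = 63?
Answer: 1/5641 ≈ 0.00017727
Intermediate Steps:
f = -19
1/(5660 + f) = 1/(5660 - 19) = 1/5641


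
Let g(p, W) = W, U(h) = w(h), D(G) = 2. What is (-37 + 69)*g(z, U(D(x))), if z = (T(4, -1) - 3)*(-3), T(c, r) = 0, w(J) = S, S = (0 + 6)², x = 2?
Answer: 1152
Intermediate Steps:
S = 36 (S = 6² = 36)
w(J) = 36
U(h) = 36
z = 9 (z = (0 - 3)*(-3) = -3*(-3) = 9)
(-37 + 69)*g(z, U(D(x))) = (-37 + 69)*36 = 32*36 = 1152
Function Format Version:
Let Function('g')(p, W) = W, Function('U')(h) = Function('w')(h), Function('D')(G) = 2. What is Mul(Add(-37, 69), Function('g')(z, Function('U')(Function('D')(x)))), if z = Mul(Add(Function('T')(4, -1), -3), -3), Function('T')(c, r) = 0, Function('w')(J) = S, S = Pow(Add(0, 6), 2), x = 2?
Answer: 1152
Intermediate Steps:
S = 36 (S = Pow(6, 2) = 36)
Function('w')(J) = 36
Function('U')(h) = 36
z = 9 (z = Mul(Add(0, -3), -3) = Mul(-3, -3) = 9)
Mul(Add(-37, 69), Function('g')(z, Function('U')(Function('D')(x)))) = Mul(Add(-37, 69), 36) = Mul(32, 36) = 1152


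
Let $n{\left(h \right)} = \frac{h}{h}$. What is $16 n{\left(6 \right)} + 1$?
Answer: $17$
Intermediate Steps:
$n{\left(h \right)} = 1$
$16 n{\left(6 \right)} + 1 = 16 \cdot 1 + 1 = 16 + 1 = 17$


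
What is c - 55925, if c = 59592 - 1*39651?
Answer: -35984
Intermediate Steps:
c = 19941 (c = 59592 - 39651 = 19941)
c - 55925 = 19941 - 55925 = -35984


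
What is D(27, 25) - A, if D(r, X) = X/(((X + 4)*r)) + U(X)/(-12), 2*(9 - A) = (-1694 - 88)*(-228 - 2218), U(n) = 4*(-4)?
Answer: 1706453260/783 ≈ 2.1794e+6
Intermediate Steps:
U(n) = -16
A = -2179377 (A = 9 - (-1694 - 88)*(-228 - 2218)/2 = 9 - (-891)*(-2446) = 9 - 1/2*4358772 = 9 - 2179386 = -2179377)
D(r, X) = 4/3 + X/(r*(4 + X)) (D(r, X) = X/(((X + 4)*r)) - 16/(-12) = X/(((4 + X)*r)) - 16*(-1/12) = X/((r*(4 + X))) + 4/3 = X*(1/(r*(4 + X))) + 4/3 = X/(r*(4 + X)) + 4/3 = 4/3 + X/(r*(4 + X)))
D(27, 25) - A = (1/3)*(3*25 + 16*27 + 4*25*27)/(27*(4 + 25)) - 1*(-2179377) = (1/3)*(1/27)*(75 + 432 + 2700)/29 + 2179377 = (1/3)*(1/27)*(1/29)*3207 + 2179377 = 1069/783 + 2179377 = 1706453260/783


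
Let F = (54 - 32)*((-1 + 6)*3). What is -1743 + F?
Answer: -1413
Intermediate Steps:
F = 330 (F = 22*(5*3) = 22*15 = 330)
-1743 + F = -1743 + 330 = -1413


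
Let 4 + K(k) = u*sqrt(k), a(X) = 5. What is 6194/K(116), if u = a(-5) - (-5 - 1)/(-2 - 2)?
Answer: 24776/1405 + 43358*sqrt(29)/1405 ≈ 183.82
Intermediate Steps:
u = 7/2 (u = 5 - (-5 - 1)/(-2 - 2) = 5 - (-6)/(-4) = 5 - (-1)*(-6)/4 = 5 - 1*3/2 = 5 - 3/2 = 7/2 ≈ 3.5000)
K(k) = -4 + 7*sqrt(k)/2
6194/K(116) = 6194/(-4 + 7*sqrt(116)/2) = 6194/(-4 + 7*(2*sqrt(29))/2) = 6194/(-4 + 7*sqrt(29))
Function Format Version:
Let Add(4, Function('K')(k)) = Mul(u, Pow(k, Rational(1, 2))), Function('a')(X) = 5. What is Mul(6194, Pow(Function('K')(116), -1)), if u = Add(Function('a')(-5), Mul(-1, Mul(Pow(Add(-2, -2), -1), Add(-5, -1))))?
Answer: Add(Rational(24776, 1405), Mul(Rational(43358, 1405), Pow(29, Rational(1, 2)))) ≈ 183.82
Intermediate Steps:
u = Rational(7, 2) (u = Add(5, Mul(-1, Mul(Pow(Add(-2, -2), -1), Add(-5, -1)))) = Add(5, Mul(-1, Mul(Pow(-4, -1), -6))) = Add(5, Mul(-1, Mul(Rational(-1, 4), -6))) = Add(5, Mul(-1, Rational(3, 2))) = Add(5, Rational(-3, 2)) = Rational(7, 2) ≈ 3.5000)
Function('K')(k) = Add(-4, Mul(Rational(7, 2), Pow(k, Rational(1, 2))))
Mul(6194, Pow(Function('K')(116), -1)) = Mul(6194, Pow(Add(-4, Mul(Rational(7, 2), Pow(116, Rational(1, 2)))), -1)) = Mul(6194, Pow(Add(-4, Mul(Rational(7, 2), Mul(2, Pow(29, Rational(1, 2))))), -1)) = Mul(6194, Pow(Add(-4, Mul(7, Pow(29, Rational(1, 2)))), -1))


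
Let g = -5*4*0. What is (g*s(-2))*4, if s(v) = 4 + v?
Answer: 0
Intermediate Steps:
g = 0 (g = -20*0 = 0)
(g*s(-2))*4 = (0*(4 - 2))*4 = (0*2)*4 = 0*4 = 0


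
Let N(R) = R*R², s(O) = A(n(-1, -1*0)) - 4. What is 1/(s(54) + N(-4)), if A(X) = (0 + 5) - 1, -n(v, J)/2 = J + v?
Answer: -1/64 ≈ -0.015625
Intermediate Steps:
n(v, J) = -2*J - 2*v (n(v, J) = -2*(J + v) = -2*J - 2*v)
A(X) = 4 (A(X) = 5 - 1 = 4)
s(O) = 0 (s(O) = 4 - 4 = 0)
N(R) = R³
1/(s(54) + N(-4)) = 1/(0 + (-4)³) = 1/(0 - 64) = 1/(-64) = -1/64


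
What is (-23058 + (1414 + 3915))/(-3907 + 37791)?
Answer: -17729/33884 ≈ -0.52323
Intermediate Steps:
(-23058 + (1414 + 3915))/(-3907 + 37791) = (-23058 + 5329)/33884 = -17729*1/33884 = -17729/33884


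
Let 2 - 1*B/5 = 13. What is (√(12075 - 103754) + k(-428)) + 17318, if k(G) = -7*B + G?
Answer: 17275 + 7*I*√1871 ≈ 17275.0 + 302.79*I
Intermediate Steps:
B = -55 (B = 10 - 5*13 = 10 - 65 = -55)
k(G) = 385 + G (k(G) = -7*(-55) + G = 385 + G)
(√(12075 - 103754) + k(-428)) + 17318 = (√(12075 - 103754) + (385 - 428)) + 17318 = (√(-91679) - 43) + 17318 = (7*I*√1871 - 43) + 17318 = (-43 + 7*I*√1871) + 17318 = 17275 + 7*I*√1871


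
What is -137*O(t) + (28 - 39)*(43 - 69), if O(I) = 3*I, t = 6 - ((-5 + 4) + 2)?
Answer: -1769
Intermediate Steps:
t = 5 (t = 6 - (-1 + 2) = 6 - 1*1 = 6 - 1 = 5)
-137*O(t) + (28 - 39)*(43 - 69) = -411*5 + (28 - 39)*(43 - 69) = -137*15 - 11*(-26) = -2055 + 286 = -1769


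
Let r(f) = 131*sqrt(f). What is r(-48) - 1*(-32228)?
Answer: 32228 + 524*I*sqrt(3) ≈ 32228.0 + 907.59*I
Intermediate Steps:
r(-48) - 1*(-32228) = 131*sqrt(-48) - 1*(-32228) = 131*(4*I*sqrt(3)) + 32228 = 524*I*sqrt(3) + 32228 = 32228 + 524*I*sqrt(3)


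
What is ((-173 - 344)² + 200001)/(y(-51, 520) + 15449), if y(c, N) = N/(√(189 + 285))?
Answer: 1710941680770/56565034237 - 121495400*√474/56565034237 ≈ 30.201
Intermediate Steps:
y(c, N) = N*√474/474 (y(c, N) = N/(√474) = N*(√474/474) = N*√474/474)
((-173 - 344)² + 200001)/(y(-51, 520) + 15449) = ((-173 - 344)² + 200001)/((1/474)*520*√474 + 15449) = ((-517)² + 200001)/(260*√474/237 + 15449) = (267289 + 200001)/(15449 + 260*√474/237) = 467290/(15449 + 260*√474/237)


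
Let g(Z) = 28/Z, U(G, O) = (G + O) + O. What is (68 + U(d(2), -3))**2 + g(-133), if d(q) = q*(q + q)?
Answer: 93096/19 ≈ 4899.8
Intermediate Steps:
d(q) = 2*q**2 (d(q) = q*(2*q) = 2*q**2)
U(G, O) = G + 2*O
(68 + U(d(2), -3))**2 + g(-133) = (68 + (2*2**2 + 2*(-3)))**2 + 28/(-133) = (68 + (2*4 - 6))**2 + 28*(-1/133) = (68 + (8 - 6))**2 - 4/19 = (68 + 2)**2 - 4/19 = 70**2 - 4/19 = 4900 - 4/19 = 93096/19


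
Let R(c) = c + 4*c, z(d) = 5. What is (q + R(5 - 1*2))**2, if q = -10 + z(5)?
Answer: 100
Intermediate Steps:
R(c) = 5*c
q = -5 (q = -10 + 5 = -5)
(q + R(5 - 1*2))**2 = (-5 + 5*(5 - 1*2))**2 = (-5 + 5*(5 - 2))**2 = (-5 + 5*3)**2 = (-5 + 15)**2 = 10**2 = 100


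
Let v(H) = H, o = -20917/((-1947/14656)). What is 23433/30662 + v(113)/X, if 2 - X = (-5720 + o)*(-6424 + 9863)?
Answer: 5951738383445640/7787831435347547 ≈ 0.76424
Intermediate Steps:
o = 306559552/1947 (o = -20917/((-1947*1/14656)) = -20917/(-1947/14656) = -20917*(-14656/1947) = 306559552/1947 ≈ 1.5745e+5)
X = -1015958702674/1947 (X = 2 - (-5720 + 306559552/1947)*(-6424 + 9863) = 2 - 295422712*3439/1947 = 2 - 1*1015958706568/1947 = 2 - 1015958706568/1947 = -1015958702674/1947 ≈ -5.2181e+8)
23433/30662 + v(113)/X = 23433/30662 + 113/(-1015958702674/1947) = 23433*(1/30662) + 113*(-1947/1015958702674) = 23433/30662 - 220011/1015958702674 = 5951738383445640/7787831435347547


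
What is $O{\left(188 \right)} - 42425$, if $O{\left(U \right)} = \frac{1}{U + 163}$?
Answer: $- \frac{14891174}{351} \approx -42425.0$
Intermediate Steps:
$O{\left(U \right)} = \frac{1}{163 + U}$
$O{\left(188 \right)} - 42425 = \frac{1}{163 + 188} - 42425 = \frac{1}{351} - 42425 = - \frac{14891174}{351}$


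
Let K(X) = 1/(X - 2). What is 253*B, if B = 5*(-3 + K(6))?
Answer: -13915/4 ≈ -3478.8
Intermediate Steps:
K(X) = 1/(-2 + X)
B = -55/4 (B = 5*(-3 + 1/(-2 + 6)) = 5*(-3 + 1/4) = 5*(-11/4) = -55/4 ≈ -13.750)
253*B = 253*(-55/4) = -13915/4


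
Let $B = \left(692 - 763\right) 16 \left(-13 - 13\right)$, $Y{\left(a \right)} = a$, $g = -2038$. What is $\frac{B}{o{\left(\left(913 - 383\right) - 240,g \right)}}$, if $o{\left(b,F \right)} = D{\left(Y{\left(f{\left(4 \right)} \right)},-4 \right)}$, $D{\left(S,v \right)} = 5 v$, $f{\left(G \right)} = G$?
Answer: $- \frac{7384}{5} \approx -1476.8$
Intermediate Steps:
$o{\left(b,F \right)} = -20$ ($o{\left(b,F \right)} = 5 \left(-4\right) = -20$)
$B = 29536$ ($B = - 71 \cdot 16 \left(-26\right) = \left(-71\right) \left(-416\right) = 29536$)
$\frac{B}{o{\left(\left(913 - 383\right) - 240,g \right)}} = \frac{29536}{-20} = 29536 \left(- \frac{1}{20}\right) = - \frac{7384}{5}$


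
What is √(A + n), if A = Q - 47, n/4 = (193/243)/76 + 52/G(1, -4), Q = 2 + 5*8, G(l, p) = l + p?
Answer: 2*I*√4887807/513 ≈ 8.6192*I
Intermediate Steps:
Q = 42 (Q = 2 + 40 = 42)
n = -319919/4617 (n = 4*((193/243)/76 + 52/(1 - 4)) = 4*((193*(1/243))*(1/76) + 52/(-3)) = 4*((193/243)*(1/76) + 52*(-⅓)) = 4*(193/18468 - 52/3) = 4*(-319919/18468) = -319919/4617 ≈ -69.292)
A = -5 (A = 42 - 47 = -5)
√(A + n) = √(-5 - 319919/4617) = √(-343004/4617) = 2*I*√4887807/513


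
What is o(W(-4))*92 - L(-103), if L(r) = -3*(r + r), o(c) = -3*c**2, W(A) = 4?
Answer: -5034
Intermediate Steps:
L(r) = -6*r
o(W(-4))*92 - L(-103) = -3*4**2*92 - (-6)*(-103) = -3*16*92 - 1*618 = -48*92 - 618 = -4416 - 618 = -5034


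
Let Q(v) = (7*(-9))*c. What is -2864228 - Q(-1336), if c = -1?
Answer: -2864291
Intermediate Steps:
Q(v) = 63 (Q(v) = (7*(-9))*(-1) = -63*(-1) = 63)
-2864228 - Q(-1336) = -2864228 - 1*63 = -2864228 - 63 = -2864291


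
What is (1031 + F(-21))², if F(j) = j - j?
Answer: 1062961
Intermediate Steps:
F(j) = 0
(1031 + F(-21))² = (1031 + 0)² = 1031² = 1062961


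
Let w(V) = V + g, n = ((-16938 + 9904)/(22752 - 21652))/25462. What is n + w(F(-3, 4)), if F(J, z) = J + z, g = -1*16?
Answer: -210065017/14004100 ≈ -15.000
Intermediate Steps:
g = -16
n = -3517/14004100 (n = -7034/1100*(1/25462) = -7034*1/1100*(1/25462) = -3517/550*1/25462 = -3517/14004100 ≈ -0.00025114)
w(V) = -16 + V (w(V) = V - 16 = -16 + V)
n + w(F(-3, 4)) = -3517/14004100 + (-16 + (-3 + 4)) = -3517/14004100 + (-16 + 1) = -3517/14004100 - 15 = -210065017/14004100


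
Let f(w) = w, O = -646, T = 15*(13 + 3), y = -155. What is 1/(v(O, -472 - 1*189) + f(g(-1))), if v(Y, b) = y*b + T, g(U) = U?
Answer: 1/102694 ≈ 9.7377e-6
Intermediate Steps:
T = 240 (T = 15*16 = 240)
v(Y, b) = 240 - 155*b (v(Y, b) = -155*b + 240 = 240 - 155*b)
1/(v(O, -472 - 1*189) + f(g(-1))) = 1/((240 - 155*(-472 - 1*189)) - 1) = 1/((240 - 155*(-472 - 189)) - 1) = 1/((240 - 155*(-661)) - 1) = 1/((240 + 102455) - 1) = 1/(102695 - 1) = 1/102694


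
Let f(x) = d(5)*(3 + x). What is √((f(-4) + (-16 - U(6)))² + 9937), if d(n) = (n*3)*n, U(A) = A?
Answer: √19346 ≈ 139.09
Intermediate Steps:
d(n) = 3*n² (d(n) = (3*n)*n = 3*n²)
f(x) = 225 + 75*x (f(x) = (3*5²)*(3 + x) = (3*25)*(3 + x) = 75*(3 + x) = 225 + 75*x)
√((f(-4) + (-16 - U(6)))² + 9937) = √(((225 + 75*(-4)) + (-16 - 1*6))² + 9937) = √(((225 - 300) + (-16 - 6))² + 9937) = √((-75 - 22)² + 9937) = √((-97)² + 9937) = √(9409 + 9937) = √19346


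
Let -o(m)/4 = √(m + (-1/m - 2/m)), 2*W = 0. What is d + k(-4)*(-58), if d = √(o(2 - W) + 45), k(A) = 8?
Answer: -464 + √(45 - 2*√2) ≈ -457.51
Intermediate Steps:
W = 0 (W = (½)*0 = 0)
o(m) = -4*√(m - 3/m) (o(m) = -4*√(m + (-1/m - 2/m)) = -4*√(m - 3/m))
d = √(45 - 2*√2) (d = √(-4*√((2 - 1*0) - 3/(2 - 1*0)) + 45) = √(-4*√((2 + 0) - 3/(2 + 0)) + 45) = √(-4*√(2 - 3/2) + 45) = √(-2*√2 + 45) = √(45 - 2*√2) ≈ 6.4940)
d + k(-4)*(-58) = √(45 - 2*√2) + 8*(-58) = √(45 - 2*√2) - 464 = -464 + √(45 - 2*√2)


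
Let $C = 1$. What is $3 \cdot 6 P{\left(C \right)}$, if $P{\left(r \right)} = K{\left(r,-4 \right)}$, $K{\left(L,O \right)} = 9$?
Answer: $162$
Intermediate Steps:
$P{\left(r \right)} = 9$
$3 \cdot 6 P{\left(C \right)} = 3 \cdot 6 \cdot 9 = 18 \cdot 9 = 162$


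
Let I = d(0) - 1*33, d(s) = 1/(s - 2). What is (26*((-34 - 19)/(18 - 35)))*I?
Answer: -46163/17 ≈ -2715.5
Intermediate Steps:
d(s) = 1/(-2 + s)
I = -67/2 (I = 1/(-2 + 0) - 1*33 = 1/(-2) - 33 = -½ - 33 = -67/2 ≈ -33.500)
(26*((-34 - 19)/(18 - 35)))*I = (26*((-34 - 19)/(18 - 35)))*(-67/2) = (26*(-53/(-17)))*(-67/2) = (26*(-53*(-1/17)))*(-67/2) = (26*(53/17))*(-67/2) = (1378/17)*(-67/2) = -46163/17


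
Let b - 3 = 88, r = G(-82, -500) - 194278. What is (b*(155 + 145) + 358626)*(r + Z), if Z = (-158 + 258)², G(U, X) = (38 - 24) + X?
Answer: -71305231464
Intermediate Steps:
G(U, X) = 14 + X
r = -194764 (r = (14 - 500) - 194278 = -486 - 194278 = -194764)
b = 91 (b = 3 + 88 = 91)
Z = 10000 (Z = 100² = 10000)
(b*(155 + 145) + 358626)*(r + Z) = (91*(155 + 145) + 358626)*(-194764 + 10000) = (91*300 + 358626)*(-184764) = (27300 + 358626)*(-184764) = 385926*(-184764) = -71305231464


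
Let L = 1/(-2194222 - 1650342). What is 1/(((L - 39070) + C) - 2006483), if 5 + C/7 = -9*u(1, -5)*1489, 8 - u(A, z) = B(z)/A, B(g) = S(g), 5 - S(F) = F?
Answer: -3844564/7143099953337 ≈ -5.3822e-7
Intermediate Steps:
S(F) = 5 - F
B(g) = 5 - g
L = -1/3844564 (L = 1/(-3844564) = -1/3844564 ≈ -2.6011e-7)
u(A, z) = 8 - (5 - z)/A
C = 187579 (C = -35 + 7*(-9*(-5 - 5 + 8*1)/1*1489) = -35 + 7*(-9*(-5 - 5 + 8)*1489) = -35 + 7*(-9*(-2)*1489) = -35 + 7*(18*1489) = -35 + 7*26802 = -35 + 187614 = 187579)
1/(((L - 39070) + C) - 2006483) = 1/(((-1/3844564 - 39070) + 187579) - 2006483) = 1/((-150207115481/3844564 + 187579) - 2006483) = 1/(570952355075/3844564 - 2006483) = 1/(-7143099953337/3844564) = -3844564/7143099953337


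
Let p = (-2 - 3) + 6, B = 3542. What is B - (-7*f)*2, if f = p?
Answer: 3556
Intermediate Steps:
p = 1 (p = -5 + 6 = 1)
f = 1
B - (-7*f)*2 = 3542 - (-7*1)*2 = 3542 - (-7)*2 = 3542 - 1*(-14) = 3542 + 14 = 3556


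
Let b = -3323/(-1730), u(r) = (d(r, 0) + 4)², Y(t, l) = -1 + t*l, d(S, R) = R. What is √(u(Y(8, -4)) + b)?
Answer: √53635190/1730 ≈ 4.2333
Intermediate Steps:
Y(t, l) = -1 + l*t
u(r) = 16 (u(r) = (0 + 4)² = 4² = 16)
b = 3323/1730 (b = -3323*(-1/1730) = 3323/1730 ≈ 1.9208)
√(u(Y(8, -4)) + b) = √(16 + 3323/1730) = √(31003/1730) = √53635190/1730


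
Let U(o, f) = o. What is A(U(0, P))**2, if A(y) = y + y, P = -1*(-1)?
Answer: 0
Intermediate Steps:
P = 1
A(y) = 2*y
A(U(0, P))**2 = (2*0)**2 = 0**2 = 0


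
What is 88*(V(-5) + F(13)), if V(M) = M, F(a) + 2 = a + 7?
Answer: 1144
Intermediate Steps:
F(a) = 5 + a (F(a) = -2 + (a + 7) = -2 + (7 + a) = 5 + a)
88*(V(-5) + F(13)) = 88*(-5 + (5 + 13)) = 88*(-5 + 18) = 88*13 = 1144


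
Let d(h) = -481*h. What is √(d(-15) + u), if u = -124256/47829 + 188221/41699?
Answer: √585854061435320649870/284917353 ≈ 84.952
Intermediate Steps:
u = 3821071265/1994421471 (u = -124256*1/47829 + 188221*(1/41699) = -124256/47829 + 188221/41699 = 3821071265/1994421471 ≈ 1.9159)
√(d(-15) + u) = √(-481*(-15) + 3821071265/1994421471) = √(7215 + 3821071265/1994421471) = √(14393571984530/1994421471) = √585854061435320649870/284917353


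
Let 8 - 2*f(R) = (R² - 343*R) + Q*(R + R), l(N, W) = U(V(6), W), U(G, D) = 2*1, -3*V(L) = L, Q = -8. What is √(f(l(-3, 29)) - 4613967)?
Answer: I*√4613606 ≈ 2147.9*I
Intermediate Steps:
V(L) = -L/3
U(G, D) = 2
l(N, W) = 2
f(R) = 4 - R²/2 + 359*R/2 (f(R) = 4 - ((R² - 343*R) - 8*(R + R))/2 = 4 - ((R² - 343*R) - 16*R)/2 = 4 - (R² - 359*R)/2 = 4 + (-R²/2 + 359*R/2) = 4 - R²/2 + 359*R/2)
√(f(l(-3, 29)) - 4613967) = √((4 - ½*2² + (359/2)*2) - 4613967) = √((4 - ½*4 + 359) - 4613967) = √((4 - 2 + 359) - 4613967) = √(361 - 4613967) = √(-4613606) = I*√4613606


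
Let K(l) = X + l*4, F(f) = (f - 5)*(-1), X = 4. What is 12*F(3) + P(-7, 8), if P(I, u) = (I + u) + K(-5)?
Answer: 9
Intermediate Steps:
F(f) = 5 - f (F(f) = (-5 + f)*(-1) = 5 - f)
K(l) = 4 + 4*l (K(l) = 4 + l*4 = 4 + 4*l)
P(I, u) = -16 + I + u (P(I, u) = (I + u) + (4 + 4*(-5)) = (I + u) + (4 - 20) = (I + u) - 16 = -16 + I + u)
12*F(3) + P(-7, 8) = 12*(5 - 1*3) + (-16 - 7 + 8) = 12*(5 - 3) - 15 = 12*2 - 15 = 24 - 15 = 9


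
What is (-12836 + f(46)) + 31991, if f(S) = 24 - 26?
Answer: 19153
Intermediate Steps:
f(S) = -2
(-12836 + f(46)) + 31991 = (-12836 - 2) + 31991 = -12838 + 31991 = 19153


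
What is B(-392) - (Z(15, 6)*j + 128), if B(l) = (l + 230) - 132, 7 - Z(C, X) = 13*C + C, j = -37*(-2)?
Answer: 14600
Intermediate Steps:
j = 74
Z(C, X) = 7 - 14*C (Z(C, X) = 7 - (13*C + C) = 7 - 14*C)
B(l) = 98 + l (B(l) = (230 + l) - 132 = 98 + l)
B(-392) - (Z(15, 6)*j + 128) = (98 - 392) - ((7 - 14*15)*74 + 128) = -294 - ((7 - 210)*74 + 128) = -294 - (-203*74 + 128) = -294 - (-15022 + 128) = -294 - 1*(-14894) = -294 + 14894 = 14600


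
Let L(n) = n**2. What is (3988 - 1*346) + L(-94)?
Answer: 12478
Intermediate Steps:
(3988 - 1*346) + L(-94) = (3988 - 1*346) + (-94)**2 = (3988 - 346) + 8836 = 3642 + 8836 = 12478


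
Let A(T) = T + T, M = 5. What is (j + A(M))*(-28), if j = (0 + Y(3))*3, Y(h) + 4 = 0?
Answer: 56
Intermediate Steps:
Y(h) = -4 (Y(h) = -4 + 0 = -4)
A(T) = 2*T
j = -12 (j = (0 - 4)*3 = -4*3 = -12)
(j + A(M))*(-28) = (-12 + 2*5)*(-28) = (-12 + 10)*(-28) = -2*(-28) = 56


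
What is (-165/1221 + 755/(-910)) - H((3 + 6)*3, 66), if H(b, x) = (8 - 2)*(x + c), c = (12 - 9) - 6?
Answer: -2551949/6734 ≈ -378.96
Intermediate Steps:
c = -3 (c = 3 - 6 = -3)
H(b, x) = -18 + 6*x (H(b, x) = (8 - 2)*(x - 3) = 6*(-3 + x) = -18 + 6*x)
(-165/1221 + 755/(-910)) - H((3 + 6)*3, 66) = (-165/1221 + 755/(-910)) - (-18 + 6*66) = (-165*1/1221 + 755*(-1/910)) - (-18 + 396) = (-5/37 - 151/182) - 1*378 = -6497/6734 - 378 = -2551949/6734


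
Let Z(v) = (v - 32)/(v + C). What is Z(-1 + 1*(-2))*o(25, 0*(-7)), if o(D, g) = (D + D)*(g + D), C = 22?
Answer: -43750/19 ≈ -2302.6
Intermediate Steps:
o(D, g) = 2*D*(D + g) (o(D, g) = (2*D)*(D + g) = 2*D*(D + g))
Z(v) = (-32 + v)/(22 + v) (Z(v) = (v - 32)/(v + 22) = (-32 + v)/(22 + v))
Z(-1 + 1*(-2))*o(25, 0*(-7)) = ((-32 + (-1 + 1*(-2)))/(22 + (-1 + 1*(-2))))*(2*25*(25 + 0*(-7))) = ((-32 + (-1 - 2))/(22 + (-1 - 2)))*(2*25*(25 + 0)) = ((-32 - 3)/(22 - 3))*(2*25*25) = (-35/19)*1250 = ((1/19)*(-35))*1250 = -35/19*1250 = -43750/19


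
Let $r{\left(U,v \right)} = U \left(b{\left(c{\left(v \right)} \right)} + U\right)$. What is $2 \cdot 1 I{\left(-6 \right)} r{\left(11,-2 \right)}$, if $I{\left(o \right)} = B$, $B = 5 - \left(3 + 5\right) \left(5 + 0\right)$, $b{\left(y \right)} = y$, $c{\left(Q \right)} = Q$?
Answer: $-6930$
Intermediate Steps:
$r{\left(U,v \right)} = U \left(U + v\right)$ ($r{\left(U,v \right)} = U \left(v + U\right) = U \left(U + v\right)$)
$B = -35$ ($B = 5 - 8 \cdot 5 = 5 - 40 = -35$)
$I{\left(o \right)} = -35$
$2 \cdot 1 I{\left(-6 \right)} r{\left(11,-2 \right)} = 2 \cdot 1 \left(-35\right) 11 \left(11 - 2\right) = 2 \left(-35\right) 11 \cdot 9 = \left(-70\right) 99 = -6930$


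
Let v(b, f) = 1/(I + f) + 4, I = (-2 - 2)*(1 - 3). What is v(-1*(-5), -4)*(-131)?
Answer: -2227/4 ≈ -556.75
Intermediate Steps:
I = 8 (I = -4*(-2) = 8)
v(b, f) = 4 + 1/(8 + f) (v(b, f) = 1/(8 + f) + 4 = 4 + 1/(8 + f))
v(-1*(-5), -4)*(-131) = ((33 + 4*(-4))/(8 - 4))*(-131) = ((33 - 16)/4)*(-131) = ((¼)*17)*(-131) = (17/4)*(-131) = -2227/4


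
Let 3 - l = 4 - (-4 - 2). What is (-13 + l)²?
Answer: 400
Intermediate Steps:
l = -7 (l = 3 - (4 - (-4 - 2)) = 3 - (4 - 1*(-6)) = 3 - (4 + 6) = 3 - 1*10 = 3 - 10 = -7)
(-13 + l)² = (-13 - 7)² = (-20)² = 400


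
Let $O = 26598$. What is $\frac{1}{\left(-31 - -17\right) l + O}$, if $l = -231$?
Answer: $\frac{1}{29832} \approx 3.3521 \cdot 10^{-5}$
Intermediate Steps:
$\frac{1}{\left(-31 - -17\right) l + O} = \frac{1}{\left(-31 - -17\right) \left(-231\right) + 26598} = \frac{1}{\left(-31 + 17\right) \left(-231\right) + 26598} = \frac{1}{\left(-14\right) \left(-231\right) + 26598} = \frac{1}{3234 + 26598} = \frac{1}{29832}$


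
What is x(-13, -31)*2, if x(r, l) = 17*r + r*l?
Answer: 364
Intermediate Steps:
x(r, l) = 17*r + l*r
x(-13, -31)*2 = -13*(17 - 31)*2 = -13*(-14)*2 = 182*2 = 364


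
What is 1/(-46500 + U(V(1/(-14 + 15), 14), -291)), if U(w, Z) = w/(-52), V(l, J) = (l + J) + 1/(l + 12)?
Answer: -169/7858549 ≈ -2.1505e-5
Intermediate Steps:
V(l, J) = J + l + 1/(12 + l) (V(l, J) = (J + l) + 1/(12 + l) = J + l + 1/(12 + l))
U(w, Z) = -w/52 (U(w, Z) = w*(-1/52) = -w/52)
1/(-46500 + U(V(1/(-14 + 15), 14), -291)) = 1/(-46500 - (1 + (1/(-14 + 15))² + 12*14 + 12/(-14 + 15) + 14/(-14 + 15))/(52*(12 + 1/(-14 + 15)))) = 1/(-46500 - (1 + (1/1)² + 168 + 12/1 + 14/1)/(52*(12 + 1/1))) = 1/(-46500 - (1 + 1² + 168 + 12*1 + 14*1)/(52*(12 + 1))) = 1/(-46500 - (1 + 1 + 168 + 12 + 14)/(52*13)) = 1/(-46500 - 196/676) = 1/(-46500 - 1/52*196/13) = 1/(-46500 - 49/169) = 1/(-7858549/169) = -169/7858549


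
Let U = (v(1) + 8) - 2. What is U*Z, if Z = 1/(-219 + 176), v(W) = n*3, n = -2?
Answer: 0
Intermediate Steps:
v(W) = -6 (v(W) = -2*3 = -6)
Z = -1/43 (Z = 1/(-43) = -1/43 ≈ -0.023256)
U = 0 (U = (-6 + 8) - 2 = 2 - 2 = 0)
U*Z = 0*(-1/43) = 0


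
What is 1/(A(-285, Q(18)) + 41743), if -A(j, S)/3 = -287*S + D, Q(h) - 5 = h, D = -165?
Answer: 1/62041 ≈ 1.6118e-5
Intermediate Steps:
Q(h) = 5 + h
A(j, S) = 495 + 861*S (A(j, S) = -3*(-287*S - 165) = -3*(-165 - 287*S) = 495 + 861*S)
1/(A(-285, Q(18)) + 41743) = 1/((495 + 861*(5 + 18)) + 41743) = 1/((495 + 861*23) + 41743) = 1/((495 + 19803) + 41743) = 1/(20298 + 41743) = 1/62041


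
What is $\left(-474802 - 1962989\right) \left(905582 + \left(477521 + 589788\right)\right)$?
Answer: $-4809495923781$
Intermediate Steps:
$\left(-474802 - 1962989\right) \left(905582 + \left(477521 + 589788\right)\right) = - 2437791 \left(905582 + 1067309\right) = \left(-2437791\right) 1972891 = -4809495923781$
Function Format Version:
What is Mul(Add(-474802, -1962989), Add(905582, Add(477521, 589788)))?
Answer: -4809495923781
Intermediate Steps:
Mul(Add(-474802, -1962989), Add(905582, Add(477521, 589788))) = Mul(-2437791, Add(905582, 1067309)) = Mul(-2437791, 1972891) = -4809495923781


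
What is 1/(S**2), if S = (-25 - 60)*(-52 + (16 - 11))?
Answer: 1/15960025 ≈ 6.2657e-8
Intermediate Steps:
S = 3995 (S = -85*(-52 + 5) = -85*(-47) = 3995)
1/(S**2) = 1/(3995**2) = 1/15960025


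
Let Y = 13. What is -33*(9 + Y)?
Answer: -726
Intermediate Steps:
-33*(9 + Y) = -33*(9 + 13) = -33*22 = -726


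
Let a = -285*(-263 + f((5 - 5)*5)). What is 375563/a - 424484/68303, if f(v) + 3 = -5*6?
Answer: -10157390651/5762041080 ≈ -1.7628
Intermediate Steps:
f(v) = -33 (f(v) = -3 - 5*6 = -3 - 30 = -33)
a = 84360 (a = -285*(-263 - 33) = -285*(-296) = 84360)
375563/a - 424484/68303 = 375563/84360 - 424484/68303 = -10157390651/5762041080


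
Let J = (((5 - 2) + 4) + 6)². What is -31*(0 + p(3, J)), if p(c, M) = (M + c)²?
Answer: -917104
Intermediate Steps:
J = 169 (J = ((3 + 4) + 6)² = (7 + 6)² = 13² = 169)
-31*(0 + p(3, J)) = -31*(0 + (169 + 3)²) = -31*(0 + 172²) = -31*(0 + 29584) = -31*29584 = -917104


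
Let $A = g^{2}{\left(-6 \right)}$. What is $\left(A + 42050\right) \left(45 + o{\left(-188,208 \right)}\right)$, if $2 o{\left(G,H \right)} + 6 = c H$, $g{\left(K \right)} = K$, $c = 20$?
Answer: $89306492$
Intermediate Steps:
$o{\left(G,H \right)} = -3 + 10 H$ ($o{\left(G,H \right)} = -3 + \frac{20 H}{2} = -3 + 10 H$)
$A = 36$ ($A = \left(-6\right)^{2} = 36$)
$\left(A + 42050\right) \left(45 + o{\left(-188,208 \right)}\right) = \left(36 + 42050\right) \left(45 + \left(-3 + 10 \cdot 208\right)\right) = 42086 \left(45 + \left(-3 + 2080\right)\right) = 42086 \left(45 + 2077\right) = 42086 \cdot 2122 = 89306492$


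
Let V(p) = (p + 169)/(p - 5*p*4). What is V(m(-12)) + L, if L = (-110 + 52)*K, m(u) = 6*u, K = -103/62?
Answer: 4089223/42408 ≈ 96.426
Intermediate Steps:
K = -103/62 (K = -103*1/62 = -103/62 ≈ -1.6613)
L = 2987/31 (L = (-110 + 52)*(-103/62) = -58*(-103/62) = 2987/31 ≈ 96.355)
V(p) = -(169 + p)/(19*p) (V(p) = (169 + p)/(p - 20*p) = (169 + p)/((-19*p)) = (169 + p)*(-1/(19*p)) = -(169 + p)/(19*p))
V(m(-12)) + L = (-169 - 6*(-12))/(19*((6*(-12)))) + 2987/31 = (1/19)*(-169 - 1*(-72))/(-72) + 2987/31 = (1/19)*(-1/72)*(-169 + 72) + 2987/31 = (1/19)*(-1/72)*(-97) + 2987/31 = 97/1368 + 2987/31 = 4089223/42408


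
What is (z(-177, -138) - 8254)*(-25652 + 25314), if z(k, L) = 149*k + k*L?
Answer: 3447938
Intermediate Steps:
z(k, L) = 149*k + L*k
(z(-177, -138) - 8254)*(-25652 + 25314) = (-177*(149 - 138) - 8254)*(-25652 + 25314) = (-177*11 - 8254)*(-338) = (-1947 - 8254)*(-338) = -10201*(-338) = 3447938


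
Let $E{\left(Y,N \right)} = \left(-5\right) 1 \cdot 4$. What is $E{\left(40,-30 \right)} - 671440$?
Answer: $-671460$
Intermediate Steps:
$E{\left(Y,N \right)} = -20$ ($E{\left(Y,N \right)} = \left(-5\right) 4 = -20$)
$E{\left(40,-30 \right)} - 671440 = -20 - 671440 = -671460$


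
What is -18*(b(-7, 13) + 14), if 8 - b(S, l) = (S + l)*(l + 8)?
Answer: 1872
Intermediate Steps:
b(S, l) = 8 - (8 + l)*(S + l) (b(S, l) = 8 - (S + l)*(l + 8) = 8 - (S + l)*(8 + l) = 8 - (8 + l)*(S + l))
-18*(b(-7, 13) + 14) = -18*((8 - 1*13² - 8*(-7) - 8*13 - 1*(-7)*13) + 14) = -18*((8 - 1*169 + 56 - 104 + 91) + 14) = -18*((8 - 169 + 56 - 104 + 91) + 14) = -18*(-118 + 14) = -18*(-104) = 1872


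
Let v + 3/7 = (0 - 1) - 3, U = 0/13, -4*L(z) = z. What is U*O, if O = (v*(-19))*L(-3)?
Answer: 0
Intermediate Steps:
L(z) = -z/4
U = 0 (U = 0*(1/13) = 0)
v = -31/7 (v = -3/7 + ((0 - 1) - 3) = -3/7 + (-1 - 3) = -3/7 - 4 = -31/7 ≈ -4.4286)
O = 1767/28 (O = (-31/7*(-19))*(-1/4*(-3)) = (589/7)*(3/4) = 1767/28 ≈ 63.107)
U*O = 0*(1767/28) = 0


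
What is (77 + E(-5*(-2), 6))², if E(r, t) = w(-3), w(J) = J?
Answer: 5476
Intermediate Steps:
E(r, t) = -3
(77 + E(-5*(-2), 6))² = (77 - 3)² = 74² = 5476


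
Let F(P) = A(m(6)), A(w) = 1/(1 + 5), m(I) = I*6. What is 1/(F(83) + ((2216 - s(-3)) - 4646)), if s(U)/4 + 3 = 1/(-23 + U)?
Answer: -78/188579 ≈ -0.00041362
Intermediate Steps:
m(I) = 6*I
s(U) = -12 + 4/(-23 + U)
A(w) = ⅙ (A(w) = 1/6 = ⅙)
F(P) = ⅙
1/(F(83) + ((2216 - s(-3)) - 4646)) = 1/(⅙ + ((2216 - 4*(70 - 3*(-3))/(-23 - 3)) - 4646)) = 1/(⅙ + ((2216 - 4*(70 + 9)/(-26)) - 4646)) = 1/(⅙ + ((2216 - 4*(-1)*79/26) - 4646)) = 1/(⅙ + ((2216 - 1*(-158/13)) - 4646)) = 1/(⅙ + ((2216 + 158/13) - 4646)) = 1/(⅙ + (28966/13 - 4646)) = 1/(⅙ - 31432/13) = 1/(-188579/78) = -78/188579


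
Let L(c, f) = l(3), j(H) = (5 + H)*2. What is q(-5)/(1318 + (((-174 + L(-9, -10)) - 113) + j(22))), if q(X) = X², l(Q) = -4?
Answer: 25/1081 ≈ 0.023127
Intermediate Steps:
j(H) = 10 + 2*H
L(c, f) = -4
q(-5)/(1318 + (((-174 + L(-9, -10)) - 113) + j(22))) = (-5)²/(1318 + (((-174 - 4) - 113) + (10 + 2*22))) = 25/(1318 + ((-178 - 113) + (10 + 44))) = 25/(1318 + (-291 + 54)) = 25/(1318 - 237) = 25/1081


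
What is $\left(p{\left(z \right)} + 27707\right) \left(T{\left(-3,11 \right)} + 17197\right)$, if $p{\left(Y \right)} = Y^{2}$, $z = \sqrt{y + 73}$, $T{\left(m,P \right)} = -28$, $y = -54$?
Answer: $476027694$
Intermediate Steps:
$z = \sqrt{19}$ ($z = \sqrt{-54 + 73} = \sqrt{19} \approx 4.3589$)
$\left(p{\left(z \right)} + 27707\right) \left(T{\left(-3,11 \right)} + 17197\right) = \left(\left(\sqrt{19}\right)^{2} + 27707\right) \left(-28 + 17197\right) = \left(19 + 27707\right) 17169 = 27726 \cdot 17169 = 476027694$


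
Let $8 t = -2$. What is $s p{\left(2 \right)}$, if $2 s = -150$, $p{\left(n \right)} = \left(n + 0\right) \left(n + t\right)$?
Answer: $- \frac{525}{2} \approx -262.5$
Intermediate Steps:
$t = - \frac{1}{4}$ ($t = \frac{1}{8} \left(-2\right) = - \frac{1}{4} \approx -0.25$)
$p{\left(n \right)} = n \left(- \frac{1}{4} + n\right)$ ($p{\left(n \right)} = \left(n + 0\right) \left(n - \frac{1}{4}\right) = n \left(- \frac{1}{4} + n\right)$)
$s = -75$ ($s = \frac{1}{2} \left(-150\right) = -75$)
$s p{\left(2 \right)} = - 75 \cdot 2 \left(- \frac{1}{4} + 2\right) = - 75 \cdot 2 \cdot \frac{7}{4} = \left(-75\right) \frac{7}{2} = - \frac{525}{2}$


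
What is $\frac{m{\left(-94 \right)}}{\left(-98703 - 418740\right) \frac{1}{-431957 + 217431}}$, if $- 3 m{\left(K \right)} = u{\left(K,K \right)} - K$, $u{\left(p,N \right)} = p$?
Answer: $0$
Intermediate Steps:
$m{\left(K \right)} = 0$ ($m{\left(K \right)} = - \frac{K - K}{3} = \left(- \frac{1}{3}\right) 0 = 0$)
$\frac{m{\left(-94 \right)}}{\left(-98703 - 418740\right) \frac{1}{-431957 + 217431}} = \frac{0}{\left(-98703 - 418740\right) \frac{1}{-431957 + 217431}} = \frac{0}{\left(-517443\right) \frac{1}{-214526}} = \frac{0}{\left(-517443\right) \left(- \frac{1}{214526}\right)} = \frac{0}{\frac{517443}{214526}} = 0 \cdot \frac{214526}{517443} = 0$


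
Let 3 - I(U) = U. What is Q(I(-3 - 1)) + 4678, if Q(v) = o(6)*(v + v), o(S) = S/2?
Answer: 4720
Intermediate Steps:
o(S) = S/2 (o(S) = S*(½) = S/2)
I(U) = 3 - U
Q(v) = 6*v (Q(v) = ((½)*6)*(v + v) = 3*(2*v) = 6*v)
Q(I(-3 - 1)) + 4678 = 6*(3 - (-3 - 1)) + 4678 = 6*(3 - 1*(-4)) + 4678 = 6*(3 + 4) + 4678 = 6*7 + 4678 = 42 + 4678 = 4720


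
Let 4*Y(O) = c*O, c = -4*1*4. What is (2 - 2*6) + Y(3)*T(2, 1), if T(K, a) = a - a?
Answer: -10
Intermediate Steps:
T(K, a) = 0
c = -16 (c = -4*4 = -16)
Y(O) = -4*O (Y(O) = (-16*O)/4 = -4*O)
(2 - 2*6) + Y(3)*T(2, 1) = (2 - 2*6) - 4*3*0 = (2 - 12) - 12*0 = -10 + 0 = -10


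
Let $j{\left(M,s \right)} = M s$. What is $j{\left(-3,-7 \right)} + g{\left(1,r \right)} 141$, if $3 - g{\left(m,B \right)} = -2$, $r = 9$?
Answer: $726$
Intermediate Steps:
$g{\left(m,B \right)} = 5$ ($g{\left(m,B \right)} = 3 - -2 = 3 + 2 = 5$)
$j{\left(-3,-7 \right)} + g{\left(1,r \right)} 141 = \left(-3\right) \left(-7\right) + 5 \cdot 141 = 21 + 705 = 726$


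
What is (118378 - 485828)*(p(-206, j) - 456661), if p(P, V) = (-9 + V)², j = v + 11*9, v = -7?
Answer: 165268721400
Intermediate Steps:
j = 92 (j = -7 + 11*9 = -7 + 99 = 92)
(118378 - 485828)*(p(-206, j) - 456661) = (118378 - 485828)*((-9 + 92)² - 456661) = -367450*(83² - 456661) = -367450*(6889 - 456661) = -367450*(-449772) = 165268721400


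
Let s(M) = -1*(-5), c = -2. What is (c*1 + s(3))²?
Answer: 9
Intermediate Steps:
s(M) = 5
(c*1 + s(3))² = (-2*1 + 5)² = (-2 + 5)² = 3² = 9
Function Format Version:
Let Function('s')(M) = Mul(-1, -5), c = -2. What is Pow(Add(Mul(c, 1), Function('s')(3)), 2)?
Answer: 9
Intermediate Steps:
Function('s')(M) = 5
Pow(Add(Mul(c, 1), Function('s')(3)), 2) = Pow(Add(Mul(-2, 1), 5), 2) = Pow(Add(-2, 5), 2) = Pow(3, 2) = 9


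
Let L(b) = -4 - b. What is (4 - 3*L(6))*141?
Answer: 4794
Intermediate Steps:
(4 - 3*L(6))*141 = (4 - 3*(-4 - 1*6))*141 = (4 - 3*(-4 - 6))*141 = (4 - 3*(-10))*141 = (4 + 30)*141 = 34*141 = 4794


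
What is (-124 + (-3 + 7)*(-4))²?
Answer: 19600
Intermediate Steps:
(-124 + (-3 + 7)*(-4))² = (-124 + 4*(-4))² = (-124 - 16)² = (-140)² = 19600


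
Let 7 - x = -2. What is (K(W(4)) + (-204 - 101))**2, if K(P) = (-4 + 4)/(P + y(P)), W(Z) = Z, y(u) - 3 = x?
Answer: 93025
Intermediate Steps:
x = 9 (x = 7 - 1*(-2) = 7 + 2 = 9)
y(u) = 12 (y(u) = 3 + 9 = 12)
K(P) = 0 (K(P) = (-4 + 4)/(P + 12) = 0/(12 + P) = 0)
(K(W(4)) + (-204 - 101))**2 = (0 + (-204 - 101))**2 = (0 - 305)**2 = (-305)**2 = 93025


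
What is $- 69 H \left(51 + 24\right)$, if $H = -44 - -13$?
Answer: $160425$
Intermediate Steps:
$H = -31$ ($H = -44 + 13 = -31$)
$- 69 H \left(51 + 24\right) = \left(-69\right) \left(-31\right) \left(51 + 24\right) = 2139 \cdot 75 = 160425$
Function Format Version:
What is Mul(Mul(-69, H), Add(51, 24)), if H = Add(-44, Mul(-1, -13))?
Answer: 160425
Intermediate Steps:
H = -31 (H = Add(-44, 13) = -31)
Mul(Mul(-69, H), Add(51, 24)) = Mul(Mul(-69, -31), Add(51, 24)) = Mul(2139, 75) = 160425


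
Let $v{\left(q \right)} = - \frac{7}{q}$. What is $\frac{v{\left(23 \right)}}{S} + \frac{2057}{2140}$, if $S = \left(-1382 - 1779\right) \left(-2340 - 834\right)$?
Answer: $\frac{237335955187}{246912474540} \approx 0.96122$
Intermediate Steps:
$S = 10033014$ ($S = \left(-3161\right) \left(-3174\right) = 10033014$)
$\frac{v{\left(23 \right)}}{S} + \frac{2057}{2140} = \frac{\left(-7\right) \frac{1}{23}}{10033014} + \frac{2057}{2140} = \left(-7\right) \frac{1}{23} \cdot \frac{1}{10033014} + 2057 \cdot \frac{1}{2140} = \left(- \frac{7}{23}\right) \frac{1}{10033014} + \frac{2057}{2140} = - \frac{7}{230759322} + \frac{2057}{2140} = \frac{237335955187}{246912474540}$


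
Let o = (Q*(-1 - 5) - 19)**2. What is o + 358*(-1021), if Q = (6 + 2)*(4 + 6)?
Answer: -116517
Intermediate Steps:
Q = 80 (Q = 8*10 = 80)
o = 249001 (o = (80*(-1 - 5) - 19)**2 = (80*(-6) - 19)**2 = (-480 - 19)**2 = (-499)**2 = 249001)
o + 358*(-1021) = 249001 + 358*(-1021) = 249001 - 365518 = -116517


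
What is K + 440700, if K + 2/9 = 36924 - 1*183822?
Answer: 2644216/9 ≈ 2.9380e+5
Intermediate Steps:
K = -1322084/9 (K = -2/9 + (36924 - 1*183822) = -2/9 + (36924 - 183822) = -2/9 - 146898 = -1322084/9 ≈ -1.4690e+5)
K + 440700 = -1322084/9 + 440700 = 2644216/9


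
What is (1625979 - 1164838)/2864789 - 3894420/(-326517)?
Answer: 3769087317759/311800769971 ≈ 12.088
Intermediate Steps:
(1625979 - 1164838)/2864789 - 3894420/(-326517) = 461141*(1/2864789) - 3894420*(-1/326517) = 461141/2864789 + 1298140/108839 = 3769087317759/311800769971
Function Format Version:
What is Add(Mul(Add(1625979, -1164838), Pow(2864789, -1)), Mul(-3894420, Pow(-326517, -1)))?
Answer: Rational(3769087317759, 311800769971) ≈ 12.088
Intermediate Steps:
Add(Mul(Add(1625979, -1164838), Pow(2864789, -1)), Mul(-3894420, Pow(-326517, -1))) = Add(Mul(461141, Rational(1, 2864789)), Mul(-3894420, Rational(-1, 326517))) = Add(Rational(461141, 2864789), Rational(1298140, 108839)) = Rational(3769087317759, 311800769971)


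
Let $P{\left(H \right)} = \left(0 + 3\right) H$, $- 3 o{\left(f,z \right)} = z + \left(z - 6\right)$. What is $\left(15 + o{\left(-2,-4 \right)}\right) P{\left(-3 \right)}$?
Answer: $-177$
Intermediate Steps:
$o{\left(f,z \right)} = 2 - \frac{2 z}{3}$ ($o{\left(f,z \right)} = - \frac{z + \left(z - 6\right)}{3} = - \frac{z + \left(-6 + z\right)}{3} = - \frac{-6 + 2 z}{3} = 2 - \frac{2 z}{3}$)
$P{\left(H \right)} = 3 H$
$\left(15 + o{\left(-2,-4 \right)}\right) P{\left(-3 \right)} = \left(15 + \left(2 - - \frac{8}{3}\right)\right) 3 \left(-3\right) = \left(15 + \left(2 + \frac{8}{3}\right)\right) \left(-9\right) = \left(15 + \frac{14}{3}\right) \left(-9\right) = \frac{59}{3} \left(-9\right) = -177$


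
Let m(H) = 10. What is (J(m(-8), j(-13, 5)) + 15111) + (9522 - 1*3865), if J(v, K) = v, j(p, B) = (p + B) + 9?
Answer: 20778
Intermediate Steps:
j(p, B) = 9 + B + p (j(p, B) = (B + p) + 9 = 9 + B + p)
(J(m(-8), j(-13, 5)) + 15111) + (9522 - 1*3865) = (10 + 15111) + (9522 - 1*3865) = 15121 + (9522 - 3865) = 15121 + 5657 = 20778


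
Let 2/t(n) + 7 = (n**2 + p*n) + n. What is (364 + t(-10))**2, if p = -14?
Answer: 6589218276/49729 ≈ 1.3250e+5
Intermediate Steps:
t(n) = 2/(-7 + n**2 - 13*n) (t(n) = 2/(-7 + ((n**2 - 14*n) + n)) = 2/(-7 + (n**2 - 13*n)) = 2/(-7 + n**2 - 13*n))
(364 + t(-10))**2 = (364 + 2/(-7 + (-10)**2 - 13*(-10)))**2 = (364 + 2/(-7 + 100 + 130))**2 = (364 + 2/223)**2 = (81174/223)**2 = 6589218276/49729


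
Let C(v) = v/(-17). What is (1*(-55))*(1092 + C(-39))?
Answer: -1023165/17 ≈ -60186.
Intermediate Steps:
C(v) = -v/17 (C(v) = v*(-1/17) = -v/17)
(1*(-55))*(1092 + C(-39)) = (1*(-55))*(1092 - 1/17*(-39)) = -55*(1092 + 39/17) = -55*18603/17 = -1023165/17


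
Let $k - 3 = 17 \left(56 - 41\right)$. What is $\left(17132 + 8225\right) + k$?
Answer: $25615$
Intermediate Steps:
$k = 258$ ($k = 3 + 17 \left(56 - 41\right) = 3 + 17 \cdot 15 = 3 + 255 = 258$)
$\left(17132 + 8225\right) + k = \left(17132 + 8225\right) + 258 = 25357 + 258 = 25615$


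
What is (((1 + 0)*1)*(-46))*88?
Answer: -4048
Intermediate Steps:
(((1 + 0)*1)*(-46))*88 = ((1*1)*(-46))*88 = (1*(-46))*88 = -46*88 = -4048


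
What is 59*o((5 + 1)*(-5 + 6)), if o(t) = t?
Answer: 354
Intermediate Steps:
59*o((5 + 1)*(-5 + 6)) = 59*((5 + 1)*(-5 + 6)) = 59*(6*1) = 59*6 = 354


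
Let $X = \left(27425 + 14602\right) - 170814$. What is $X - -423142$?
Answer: $294355$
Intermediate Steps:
$X = -128787$ ($X = 42027 - 170814 = -128787$)
$X - -423142 = -128787 - -423142 = -128787 + 423142 = 294355$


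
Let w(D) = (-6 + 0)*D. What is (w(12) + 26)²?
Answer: 2116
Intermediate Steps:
w(D) = -6*D
(w(12) + 26)² = (-6*12 + 26)² = (-72 + 26)² = (-46)² = 2116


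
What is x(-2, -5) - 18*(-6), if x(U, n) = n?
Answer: 103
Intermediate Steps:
x(-2, -5) - 18*(-6) = -5 - 18*(-6) = -5 + 108 = 103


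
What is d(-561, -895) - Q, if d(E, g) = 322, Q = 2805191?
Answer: -2804869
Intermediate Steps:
d(-561, -895) - Q = 322 - 1*2805191 = 322 - 2805191 = -2804869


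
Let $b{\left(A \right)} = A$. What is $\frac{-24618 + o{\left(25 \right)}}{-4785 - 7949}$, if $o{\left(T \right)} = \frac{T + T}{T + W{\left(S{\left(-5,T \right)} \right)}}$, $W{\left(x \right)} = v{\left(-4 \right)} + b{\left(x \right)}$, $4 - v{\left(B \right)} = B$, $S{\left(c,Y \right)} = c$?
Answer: $\frac{344627}{178276} \approx 1.9331$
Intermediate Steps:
$v{\left(B \right)} = 4 - B$
$W{\left(x \right)} = 8 + x$ ($W{\left(x \right)} = \left(4 - -4\right) + x = \left(4 + 4\right) + x = 8 + x$)
$o{\left(T \right)} = \frac{2 T}{3 + T}$ ($o{\left(T \right)} = \frac{T + T}{T + \left(8 - 5\right)} = \frac{2 T}{T + 3} = \frac{2 T}{3 + T}$)
$\frac{-24618 + o{\left(25 \right)}}{-4785 - 7949} = \frac{-24618 + 2 \cdot 25 \frac{1}{3 + 25}}{-4785 - 7949} = \frac{-24618 + 2 \cdot 25 \cdot \frac{1}{28}}{-12734} = \left(-24618 + 2 \cdot 25 \cdot \frac{1}{28}\right) \left(- \frac{1}{12734}\right) = \left(-24618 + \frac{25}{14}\right) \left(- \frac{1}{12734}\right) = \left(- \frac{344627}{14}\right) \left(- \frac{1}{12734}\right) = \frac{344627}{178276}$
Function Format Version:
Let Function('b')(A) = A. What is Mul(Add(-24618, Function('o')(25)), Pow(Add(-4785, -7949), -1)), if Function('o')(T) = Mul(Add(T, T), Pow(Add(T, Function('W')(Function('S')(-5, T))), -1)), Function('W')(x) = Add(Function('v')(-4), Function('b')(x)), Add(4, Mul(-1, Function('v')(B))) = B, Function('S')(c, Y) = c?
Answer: Rational(344627, 178276) ≈ 1.9331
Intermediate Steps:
Function('v')(B) = Add(4, Mul(-1, B))
Function('W')(x) = Add(8, x) (Function('W')(x) = Add(Add(4, Mul(-1, -4)), x) = Add(Add(4, 4), x) = Add(8, x))
Function('o')(T) = Mul(2, T, Pow(Add(3, T), -1)) (Function('o')(T) = Mul(Add(T, T), Pow(Add(T, Add(8, -5)), -1)) = Mul(Mul(2, T), Pow(Add(T, 3), -1)) = Mul(Mul(2, T), Pow(Add(3, T), -1)) = Mul(2, T, Pow(Add(3, T), -1)))
Mul(Add(-24618, Function('o')(25)), Pow(Add(-4785, -7949), -1)) = Mul(Add(-24618, Mul(2, 25, Pow(Add(3, 25), -1))), Pow(Add(-4785, -7949), -1)) = Mul(Add(-24618, Mul(2, 25, Pow(28, -1))), Pow(-12734, -1)) = Mul(Add(-24618, Mul(2, 25, Rational(1, 28))), Rational(-1, 12734)) = Mul(Add(-24618, Rational(25, 14)), Rational(-1, 12734)) = Mul(Rational(-344627, 14), Rational(-1, 12734)) = Rational(344627, 178276)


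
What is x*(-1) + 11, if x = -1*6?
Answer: 17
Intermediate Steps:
x = -6
x*(-1) + 11 = -6*(-1) + 11 = 6 + 11 = 17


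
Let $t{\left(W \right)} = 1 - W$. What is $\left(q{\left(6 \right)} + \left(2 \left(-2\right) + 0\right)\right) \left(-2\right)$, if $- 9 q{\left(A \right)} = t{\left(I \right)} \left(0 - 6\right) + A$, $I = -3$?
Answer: $4$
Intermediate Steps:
$q{\left(A \right)} = \frac{8}{3} - \frac{A}{9}$ ($q{\left(A \right)} = - \frac{\left(1 - -3\right) \left(0 - 6\right) + A}{9} = - \frac{\left(1 + 3\right) \left(0 - 6\right) + A}{9} = - \frac{4 \left(-6\right) + A}{9} = - \frac{-24 + A}{9} = \frac{8}{3} - \frac{A}{9}$)
$\left(q{\left(6 \right)} + \left(2 \left(-2\right) + 0\right)\right) \left(-2\right) = \left(\left(\frac{8}{3} - \frac{2}{3}\right) + \left(2 \left(-2\right) + 0\right)\right) \left(-2\right) = \left(\left(\frac{8}{3} - \frac{2}{3}\right) + \left(-4 + 0\right)\right) \left(-2\right) = \left(2 - 4\right) \left(-2\right) = \left(-2\right) \left(-2\right) = 4$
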